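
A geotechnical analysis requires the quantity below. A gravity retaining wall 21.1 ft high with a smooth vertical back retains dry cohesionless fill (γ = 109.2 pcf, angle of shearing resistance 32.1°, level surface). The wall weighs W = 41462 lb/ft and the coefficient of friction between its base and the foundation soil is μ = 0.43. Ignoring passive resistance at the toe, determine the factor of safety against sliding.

K_a = tan²(45° − 32.1°/2) = 0.3060.
P_a = ½K_aγH² = 0.5×0.3060×109.2×21.1² = 7438 lb/ft, acting at H/3 = 7.033 ft above the base.
FS_sliding = μW / P_a = 0.43×41462 / 7438 = 2.397.

2.40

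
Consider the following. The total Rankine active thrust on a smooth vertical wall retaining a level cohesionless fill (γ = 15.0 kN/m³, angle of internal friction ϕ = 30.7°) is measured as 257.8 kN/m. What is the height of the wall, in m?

10.3 m

K_a = 0.3240. P_a = ½ K_a γ H² ⇒ H = √(2P_a/(K_a γ)).
H = √(2×257.8/(0.3240×15.0)) = 10.30 m.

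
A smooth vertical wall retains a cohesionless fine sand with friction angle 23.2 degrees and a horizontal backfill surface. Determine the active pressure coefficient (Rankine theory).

K_a = (1 − sin φ)/(1 + sin φ) = (1 − sin 23.2°)/(1 + sin 23.2°) = 0.4348.

0.435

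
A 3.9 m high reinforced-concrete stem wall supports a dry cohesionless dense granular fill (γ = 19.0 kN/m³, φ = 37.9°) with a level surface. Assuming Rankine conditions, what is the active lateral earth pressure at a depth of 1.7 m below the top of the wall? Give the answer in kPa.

K_a = (1 − sin φ)/(1 + sin φ) = 0.2389.
σ_h = K_a γ z = 0.2389 × 19.0 × 1.7 = 7.718 kPa.

7.72 kPa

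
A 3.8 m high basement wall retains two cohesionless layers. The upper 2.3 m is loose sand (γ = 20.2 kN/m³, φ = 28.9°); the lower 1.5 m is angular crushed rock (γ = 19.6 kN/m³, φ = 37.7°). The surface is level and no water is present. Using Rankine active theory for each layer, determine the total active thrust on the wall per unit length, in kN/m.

K_a1 = tan²(45°−28.9°/2) = 0.3484; K_a2 = tan²(45°−37.7°/2) = 0.2411.
Layer 1: σ at base = K_a1 γ₁ h₁ = 16.18 kPa; P₁ = ½×16.18×2.3 = 18.61.
Layer 2: σ_v at top = γ₁h₁ = 46.46; σ_h top = K_a2×46.46 = 11.20; σ_h base = K_a2×(46.46+19.6×1.5) = 18.29.
P₂ = ½(11.20+18.29)×1.5 = 22.11. Total P_a = 18.61+22.11 = 40.73 kN/m.

40.7 kN/m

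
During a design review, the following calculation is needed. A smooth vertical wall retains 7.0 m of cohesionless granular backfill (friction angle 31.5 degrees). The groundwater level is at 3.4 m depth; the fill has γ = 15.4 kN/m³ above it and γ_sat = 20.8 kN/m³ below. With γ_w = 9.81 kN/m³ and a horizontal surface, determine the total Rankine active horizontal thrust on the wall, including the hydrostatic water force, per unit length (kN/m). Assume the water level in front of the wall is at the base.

173 kN/m

K_a = tan²(45° − φ/2) = 0.3136.
γ' = 20.8 − 9.81 = 10.99 kN/m³. Depth below WT = 3.6 m.
σ'_h at WT = K_a γ d_w = 16.42 kPa; at base = 16.42 + K_a γ' × 3.6 = 28.83 kPa.
P₁ (0–3.4 m) = ½×16.42×3.4 = 27.92. P₂ (3.4–7.0 m) = ½(16.42+28.83)×3.6 = 81.45.
P_w = ½ γ_w h₂² = 0.5×9.81×3.6² = 63.57. Total = 27.92+81.45+63.57 = 172.9 kN/m.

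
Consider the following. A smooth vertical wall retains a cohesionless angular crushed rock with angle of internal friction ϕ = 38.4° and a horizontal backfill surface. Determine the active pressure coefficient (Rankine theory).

K_a = tan²(45° − φ/2) = tan²(25.80°) = 0.2337.

0.234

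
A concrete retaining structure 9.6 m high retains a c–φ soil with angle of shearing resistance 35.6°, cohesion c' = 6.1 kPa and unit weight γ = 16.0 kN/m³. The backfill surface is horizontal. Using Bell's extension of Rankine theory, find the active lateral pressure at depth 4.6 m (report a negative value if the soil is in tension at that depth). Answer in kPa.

K_a = (1 − sin φ)/(1 + sin φ) = 0.2641.
σ_a = K_a γ z − 2c√K_a = 0.2641×16.0×4.6 − 2×6.1×0.5139 = 13.17 kPa.

13.2 kPa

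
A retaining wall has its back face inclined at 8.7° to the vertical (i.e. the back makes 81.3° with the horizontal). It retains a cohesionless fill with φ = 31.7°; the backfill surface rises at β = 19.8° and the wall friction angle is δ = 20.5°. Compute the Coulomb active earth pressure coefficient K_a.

K_a = sin²(α+φ) / [sin²α · sin(α−δ) · (1 + √{sin(φ+δ)sin(φ−β) / (sin(α−δ)sin(α+β))})²].
With α = 81.3°, φ = 31.7°, δ = 20.5°, β = 19.8°: K_a = 0.4817.

0.482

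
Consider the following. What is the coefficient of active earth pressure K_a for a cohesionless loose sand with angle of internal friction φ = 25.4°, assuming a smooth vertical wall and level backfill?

0.400

K_a = (1 − sin φ)/(1 + sin φ) = (1 − sin 25.4°)/(1 + sin 25.4°) = 0.3996.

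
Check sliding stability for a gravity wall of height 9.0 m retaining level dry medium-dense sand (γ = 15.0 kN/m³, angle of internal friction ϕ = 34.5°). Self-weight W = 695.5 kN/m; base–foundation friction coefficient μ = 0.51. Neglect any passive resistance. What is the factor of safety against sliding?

K_a = tan²(45° − 34.5°/2) = 0.2768.
P_a = ½K_aγH² = 0.5×0.2768×15.0×9.0² = 168.2 kN/m, acting at H/3 = 3.000 m above the base.
FS_sliding = μW / P_a = 0.51×695.5 / 168.2 = 2.109.

2.11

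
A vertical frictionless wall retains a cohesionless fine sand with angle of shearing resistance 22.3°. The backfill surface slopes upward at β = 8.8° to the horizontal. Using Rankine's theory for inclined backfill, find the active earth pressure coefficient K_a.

K_a = cos β · (cos β − √(cos²β − cos²φ)) / (cos β + √(cos²β − cos²φ)).
cos β = 0.9882, cos φ = 0.9252, √(cos²β − cos²φ) = 0.3472.
K_a = 0.9882 × (0.9882 − 0.3472)/(0.9882 + 0.3472) = 0.4743.

0.474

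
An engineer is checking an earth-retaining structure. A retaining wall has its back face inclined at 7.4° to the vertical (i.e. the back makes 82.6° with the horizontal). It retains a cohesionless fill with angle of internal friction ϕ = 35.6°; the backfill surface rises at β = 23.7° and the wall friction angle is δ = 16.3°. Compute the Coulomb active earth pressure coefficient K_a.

0.422

K_a = sin²(α+φ) / [sin²α · sin(α−δ) · (1 + √{sin(φ+δ)sin(φ−β) / (sin(α−δ)sin(α+β))})²].
With α = 82.6°, φ = 35.6°, δ = 16.3°, β = 23.7°: K_a = 0.4220.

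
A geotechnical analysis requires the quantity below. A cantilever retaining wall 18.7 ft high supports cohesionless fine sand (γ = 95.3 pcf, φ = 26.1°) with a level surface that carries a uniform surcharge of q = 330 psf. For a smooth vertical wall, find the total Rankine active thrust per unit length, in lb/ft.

8880 lb/ft

K_a = tan²(45° − φ/2) = 0.3889.
Soil triangle: ½ K_a γ H² = 0.5×0.3889×95.3×18.7² = 6481 lb/ft.
Surcharge rectangle: K_a q H = 0.3889×330×18.7 = 2400 lb/ft.
Total = 6481 + 2400 = 8881 lb/ft.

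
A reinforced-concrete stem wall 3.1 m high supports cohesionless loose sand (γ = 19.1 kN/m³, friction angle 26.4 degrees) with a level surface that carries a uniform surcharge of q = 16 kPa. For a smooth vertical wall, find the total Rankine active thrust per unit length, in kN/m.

54.3 kN/m

K_a = tan²(45° − φ/2) = 0.3844.
Soil triangle: ½ K_a γ H² = 0.5×0.3844×19.1×3.1² = 35.28 kN/m.
Surcharge rectangle: K_a q H = 0.3844×16×3.1 = 19.07 kN/m.
Total = 35.28 + 19.07 = 54.35 kN/m.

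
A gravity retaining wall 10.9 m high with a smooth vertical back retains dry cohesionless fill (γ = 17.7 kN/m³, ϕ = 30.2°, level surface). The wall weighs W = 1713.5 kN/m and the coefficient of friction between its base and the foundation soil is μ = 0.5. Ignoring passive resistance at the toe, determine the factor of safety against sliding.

2.46

K_a = tan²(45° − 30.2°/2) = 0.3307.
P_a = ½K_aγH² = 0.5×0.3307×17.7×10.9² = 347.7 kN/m, acting at H/3 = 3.633 m above the base.
FS_sliding = μW / P_a = 0.5×1713.5 / 347.7 = 2.464.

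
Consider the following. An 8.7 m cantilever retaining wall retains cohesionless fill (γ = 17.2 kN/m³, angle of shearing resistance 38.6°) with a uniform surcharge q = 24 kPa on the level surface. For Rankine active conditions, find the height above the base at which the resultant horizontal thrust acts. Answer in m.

3.25 m

K_a = 0.2316.
Triangular part P₁ = ½K_aγH² = 150.8 at H/3 = 2.900 m; rectangular part P₂ = K_a q H = 48.36 at H/2 = 4.350 m.
ȳ = (P₁·2.900 + P₂·4.350)/(P₁+P₂) = 3.252 m.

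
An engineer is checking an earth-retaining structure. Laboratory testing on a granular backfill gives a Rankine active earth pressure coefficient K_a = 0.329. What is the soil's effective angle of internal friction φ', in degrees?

K_a = tan²(45° − φ/2) ⇒ 45° − φ/2 = arctan(√0.329) = 29.84°.
φ = 2(45° − 29.84°) = 30.32°.

30.3°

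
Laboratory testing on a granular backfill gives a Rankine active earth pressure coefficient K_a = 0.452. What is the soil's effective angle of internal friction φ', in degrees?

22.2°

K_a = tan²(45° − φ/2) ⇒ 45° − φ/2 = arctan(√0.452) = 33.91°.
φ = 2(45° − 33.91°) = 22.17°.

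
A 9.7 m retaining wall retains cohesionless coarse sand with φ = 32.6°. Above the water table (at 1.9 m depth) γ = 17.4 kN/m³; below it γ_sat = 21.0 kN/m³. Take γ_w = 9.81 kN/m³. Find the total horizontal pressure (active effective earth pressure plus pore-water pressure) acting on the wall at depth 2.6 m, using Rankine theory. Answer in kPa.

K_a = (1 − sin φ)/(1 + sin φ) = 0.2997.
γ' = 21.0 − 9.81 = 11.19 kN/m³.
Effective vertical stress at 2.6 m: σ'_v = 17.4×1.9 + 11.19×0.700 = 40.89 kPa.
σ'_h = K_a σ'_v = 0.2997 × 40.89 = 12.26 kPa; u = γ_w × 0.700 = 6.867 kPa.
Total σ_h = 12.26 + 6.867 = 19.12 kPa.

19.1 kPa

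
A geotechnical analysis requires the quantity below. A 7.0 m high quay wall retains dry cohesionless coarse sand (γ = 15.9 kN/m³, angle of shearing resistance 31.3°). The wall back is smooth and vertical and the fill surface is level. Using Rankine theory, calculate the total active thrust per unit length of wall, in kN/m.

123 kN/m

K_a = tan²(45° − φ/2) = 0.3162.
P_a = ½ K_a γ H² = 0.5 × 0.3162 × 15.9 × 7.0² = 123.2 kN/m.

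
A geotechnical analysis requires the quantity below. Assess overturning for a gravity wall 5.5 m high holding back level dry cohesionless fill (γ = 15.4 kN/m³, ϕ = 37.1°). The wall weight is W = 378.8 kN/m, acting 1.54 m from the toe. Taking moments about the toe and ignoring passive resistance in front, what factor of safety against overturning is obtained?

5.52

K_a = tan²(45° − 37.1°/2) = 0.2475.
P_a = ½K_aγH² = 0.5×0.2475×15.4×5.5² = 57.65 kN/m, acting at H/3 = 1.833 m above the base.
Overturning moment M_o = P_a × H/3 = 57.65 × 1.833 = 105.7.
Resisting moment M_r = W × 1.54 = 378.8 × 1.54 = 583.4.
FS_overturning = M_r/M_o = 583.4/105.7 = 5.520.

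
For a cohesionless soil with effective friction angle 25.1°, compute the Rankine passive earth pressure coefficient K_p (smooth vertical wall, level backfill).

2.47

K_p = (1 + sin φ)/(1 − sin φ) = tan²(45° + 25.1°/2) = 2.473.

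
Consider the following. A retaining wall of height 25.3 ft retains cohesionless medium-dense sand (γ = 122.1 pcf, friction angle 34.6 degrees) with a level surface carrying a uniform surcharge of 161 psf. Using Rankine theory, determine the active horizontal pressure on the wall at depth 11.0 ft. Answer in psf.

415 psf

K_a = (1 − sin φ)/(1 + sin φ) = 0.2756.
σ_v = γz + q = 122.1 × 11.0 + 161 = 1504 psf.
σ_h = K_a σ_v = 0.2756 × 1504 = 414.6 psf.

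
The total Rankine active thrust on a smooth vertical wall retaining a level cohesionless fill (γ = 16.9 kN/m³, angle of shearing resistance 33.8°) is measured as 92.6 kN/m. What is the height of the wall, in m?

6.20 m

K_a = 0.2851. P_a = ½ K_a γ H² ⇒ H = √(2P_a/(K_a γ)).
H = √(2×92.6/(0.2851×16.9)) = 6.200 m.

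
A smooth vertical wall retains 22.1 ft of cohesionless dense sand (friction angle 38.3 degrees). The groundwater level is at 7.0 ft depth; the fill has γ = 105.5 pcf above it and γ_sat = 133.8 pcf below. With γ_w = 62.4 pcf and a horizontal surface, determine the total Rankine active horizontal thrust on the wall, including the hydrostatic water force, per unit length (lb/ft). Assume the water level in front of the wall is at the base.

12200 lb/ft

K_a = tan²(45° − φ/2) = 0.2347.
γ' = 133.8 − 62.4 = 71.40 pcf. Depth below WT = 15.1 ft.
σ'_h at WT = K_a γ d_w = 173.4 psf; at base = 173.4 + K_a γ' × 15.1 = 426.4 psf.
P₁ (0–7.0 ft) = ½×173.4×7.0 = 606.7. P₂ (7.0–22.1 ft) = ½(173.4+426.4)×15.1 = 4528.
P_w = ½ γ_w h₂² = 0.5×62.4×15.1² = 7114. Total = 606.7+4528+7114 = 12250 lb/ft.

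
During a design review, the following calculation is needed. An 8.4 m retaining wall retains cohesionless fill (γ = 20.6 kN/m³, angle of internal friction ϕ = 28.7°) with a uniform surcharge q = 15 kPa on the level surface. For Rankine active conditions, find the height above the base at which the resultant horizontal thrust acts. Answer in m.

K_a = 0.3511.
Triangular part P₁ = ½K_aγH² = 255.2 at H/3 = 2.800 m; rectangular part P₂ = K_a q H = 44.24 at H/2 = 4.200 m.
ȳ = (P₁·2.800 + P₂·4.200)/(P₁+P₂) = 3.007 m.

3.01 m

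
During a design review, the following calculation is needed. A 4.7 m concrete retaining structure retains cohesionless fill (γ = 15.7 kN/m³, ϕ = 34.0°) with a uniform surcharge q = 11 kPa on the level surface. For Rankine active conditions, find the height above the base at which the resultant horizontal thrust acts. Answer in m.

1.75 m

K_a = 0.2827.
Triangular part P₁ = ½K_aγH² = 49.02 at H/3 = 1.567 m; rectangular part P₂ = K_a q H = 14.62 at H/2 = 2.350 m.
ȳ = (P₁·1.567 + P₂·2.350)/(P₁+P₂) = 1.747 m.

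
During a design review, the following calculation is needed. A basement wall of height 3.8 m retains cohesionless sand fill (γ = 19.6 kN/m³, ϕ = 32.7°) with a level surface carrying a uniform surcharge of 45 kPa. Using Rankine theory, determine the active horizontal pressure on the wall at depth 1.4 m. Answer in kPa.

21.6 kPa

K_a = (1 − sin φ)/(1 + sin φ) = 0.2985.
σ_v = γz + q = 19.6 × 1.4 + 45 = 72.44 kPa.
σ_h = K_a σ_v = 0.2985 × 72.44 = 21.62 kPa.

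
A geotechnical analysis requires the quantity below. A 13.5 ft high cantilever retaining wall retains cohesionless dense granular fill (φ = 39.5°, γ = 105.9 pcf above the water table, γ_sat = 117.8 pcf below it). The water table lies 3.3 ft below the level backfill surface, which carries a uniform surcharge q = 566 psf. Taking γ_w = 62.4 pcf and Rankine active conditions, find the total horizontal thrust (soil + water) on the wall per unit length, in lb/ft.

6510 lb/ft

K_a = tan²(45° − φ/2) = 0.2224.
γ' = 117.8 − 62.4 = 55.40 pcf. h₂ = H − d_w = 10.2 ft.
σ'_h: at surface K_a·q = 125.9; at WT K_a(q+γd_w) = 203.6; at base K_a(q+γd_w+γ'h₂) = 329.3 psf.
P₁ = ½(125.9+203.6)×3.3 = 543.7; P₂ = ½(203.6+329.3)×10.2 = 2718; P_w = ½γ_w h₂² = 3246.
Total = 543.7+2718+3246 = 6508 lb/ft.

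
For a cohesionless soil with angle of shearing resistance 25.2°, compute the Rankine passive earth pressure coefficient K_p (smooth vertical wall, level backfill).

K_p = (1 + sin φ)/(1 − sin φ) = tan²(45° + 25.2°/2) = 2.483.

2.48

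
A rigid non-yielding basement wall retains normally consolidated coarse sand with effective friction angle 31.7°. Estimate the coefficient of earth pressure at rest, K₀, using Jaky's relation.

K₀ = 1 − sin φ' = 1 − sin 31.7° = 0.4745.

0.475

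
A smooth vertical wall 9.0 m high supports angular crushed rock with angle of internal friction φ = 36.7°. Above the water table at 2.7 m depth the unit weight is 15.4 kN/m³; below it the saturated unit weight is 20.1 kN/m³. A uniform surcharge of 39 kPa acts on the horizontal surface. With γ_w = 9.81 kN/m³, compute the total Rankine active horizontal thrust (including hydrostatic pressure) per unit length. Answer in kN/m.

415 kN/m

K_a = tan²(45° − φ/2) = 0.2519.
γ' = 20.1 − 9.81 = 10.29 kN/m³. h₂ = H − d_w = 6.3 m.
σ'_h: at surface K_a·q = 9.822; at WT K_a(q+γd_w) = 20.29; at base K_a(q+γd_w+γ'h₂) = 36.62 kPa.
P₁ = ½(9.822+20.29)×2.7 = 40.66; P₂ = ½(20.29+36.62)×6.3 = 179.3; P_w = ½γ_w h₂² = 194.7.
Total = 40.66+179.3+194.7 = 414.6 kN/m.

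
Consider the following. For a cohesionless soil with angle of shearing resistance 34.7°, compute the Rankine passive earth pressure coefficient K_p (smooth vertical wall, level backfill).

K_p = (1 + sin φ)/(1 − sin φ) = tan²(45° + 34.7°/2) = 3.643.

3.64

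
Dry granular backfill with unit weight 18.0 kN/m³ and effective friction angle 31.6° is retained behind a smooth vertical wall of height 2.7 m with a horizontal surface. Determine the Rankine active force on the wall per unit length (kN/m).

20.5 kN/m

K_a = tan²(45° − φ/2) = 0.3123.
P_a = ½ K_a γ H² = 0.5 × 0.3123 × 18.0 × 2.7² = 20.49 kN/m.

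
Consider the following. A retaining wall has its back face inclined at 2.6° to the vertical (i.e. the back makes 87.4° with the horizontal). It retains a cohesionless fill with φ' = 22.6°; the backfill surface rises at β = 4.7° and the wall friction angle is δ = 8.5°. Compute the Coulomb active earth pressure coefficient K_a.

K_a = sin²(α+φ) / [sin²α · sin(α−δ) · (1 + √{sin(φ+δ)sin(φ−β) / (sin(α−δ)sin(α+β))})²].
With α = 87.4°, φ = 22.6°, δ = 8.5°, β = 4.7°: K_a = 0.4585.

0.459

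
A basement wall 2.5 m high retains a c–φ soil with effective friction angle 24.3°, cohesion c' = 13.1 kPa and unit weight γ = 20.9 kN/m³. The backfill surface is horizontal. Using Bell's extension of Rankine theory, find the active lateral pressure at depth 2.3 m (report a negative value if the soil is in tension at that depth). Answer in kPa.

K_a = (1 − sin φ)/(1 + sin φ) = 0.4169.
σ_a = K_a γ z − 2c√K_a = 0.4169×20.9×2.3 − 2×13.1×0.6457 = 3.124 kPa.

3.12 kPa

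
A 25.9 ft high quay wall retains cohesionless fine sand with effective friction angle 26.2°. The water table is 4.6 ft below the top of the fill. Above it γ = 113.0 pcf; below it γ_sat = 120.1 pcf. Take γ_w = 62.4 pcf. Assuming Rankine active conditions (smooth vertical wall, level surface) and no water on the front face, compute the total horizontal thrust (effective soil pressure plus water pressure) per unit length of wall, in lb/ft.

24000 lb/ft

K_a = tan²(45° − φ/2) = 0.3874.
γ' = 120.1 − 62.4 = 57.70 pcf. Depth below WT = 21.3 ft.
σ'_h at WT = K_a γ d_w = 201.4 psf; at base = 201.4 + K_a γ' × 21.3 = 677.6 psf.
P₁ (0–4.6 ft) = ½×201.4×4.6 = 463.2. P₂ (4.6–25.9 ft) = ½(201.4+677.6)×21.3 = 9361.
P_w = ½ γ_w h₂² = 0.5×62.4×21.3² = 14160. Total = 463.2+9361+14160 = 23980 lb/ft.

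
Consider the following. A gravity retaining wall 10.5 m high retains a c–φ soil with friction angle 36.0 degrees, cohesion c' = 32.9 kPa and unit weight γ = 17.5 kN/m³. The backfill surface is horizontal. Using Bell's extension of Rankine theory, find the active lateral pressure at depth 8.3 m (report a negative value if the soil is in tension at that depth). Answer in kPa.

4.18 kPa

K_a = (1 − sin φ)/(1 + sin φ) = 0.2596.
σ_a = K_a γ z − 2c√K_a = 0.2596×17.5×8.3 − 2×32.9×0.5095 = 4.182 kPa.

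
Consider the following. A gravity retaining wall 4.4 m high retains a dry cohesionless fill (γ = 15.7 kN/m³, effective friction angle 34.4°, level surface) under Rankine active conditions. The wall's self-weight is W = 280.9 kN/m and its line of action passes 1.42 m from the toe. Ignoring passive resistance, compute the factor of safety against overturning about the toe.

6.44

K_a = tan²(45° − 34.4°/2) = 0.2780.
P_a = ½K_aγH² = 0.5×0.2780×15.7×4.4² = 42.25 kN/m, acting at H/3 = 1.467 m above the base.
Overturning moment M_o = P_a × H/3 = 42.25 × 1.467 = 61.96.
Resisting moment M_r = W × 1.42 = 280.9 × 1.42 = 398.9.
FS_overturning = M_r/M_o = 398.9/61.96 = 6.437.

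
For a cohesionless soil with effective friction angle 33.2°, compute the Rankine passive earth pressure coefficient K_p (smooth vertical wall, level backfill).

3.42

K_p = (1 + sin φ)/(1 − sin φ) = tan²(45° + 33.2°/2) = 3.421.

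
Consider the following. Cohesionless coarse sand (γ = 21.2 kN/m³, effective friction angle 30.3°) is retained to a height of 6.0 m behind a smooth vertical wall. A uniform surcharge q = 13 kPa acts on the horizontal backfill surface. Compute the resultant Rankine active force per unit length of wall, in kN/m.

151 kN/m

K_a = tan²(45° − φ/2) = 0.3293.
Soil triangle: ½ K_a γ H² = 0.5×0.3293×21.2×6.0² = 125.7 kN/m.
Surcharge rectangle: K_a q H = 0.3293×13×6.0 = 25.69 kN/m.
Total = 125.7 + 25.69 = 151.4 kN/m.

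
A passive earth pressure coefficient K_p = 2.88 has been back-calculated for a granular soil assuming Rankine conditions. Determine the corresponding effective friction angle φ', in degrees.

29.0°

K_p = (1+sin φ)/(1−sin φ) ⇒ sin φ = (K_p − 1)/(K_p + 1) = 0.4845.
φ = arcsin(0.4845) = 28.98°.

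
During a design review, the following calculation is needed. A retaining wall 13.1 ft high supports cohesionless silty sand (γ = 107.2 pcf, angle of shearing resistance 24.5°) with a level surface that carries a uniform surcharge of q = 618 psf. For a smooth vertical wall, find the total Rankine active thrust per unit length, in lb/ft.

7160 lb/ft

K_a = tan²(45° − φ/2) = 0.4137.
Soil triangle: ½ K_a γ H² = 0.5×0.4137×107.2×13.1² = 3806 lb/ft.
Surcharge rectangle: K_a q H = 0.4137×618×13.1 = 3350 lb/ft.
Total = 3806 + 3350 = 7155 lb/ft.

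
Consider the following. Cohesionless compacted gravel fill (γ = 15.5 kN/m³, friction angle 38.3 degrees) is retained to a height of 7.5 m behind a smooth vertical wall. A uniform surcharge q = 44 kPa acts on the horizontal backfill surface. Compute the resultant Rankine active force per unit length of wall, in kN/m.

180 kN/m

K_a = tan²(45° − φ/2) = 0.2347.
Soil triangle: ½ K_a γ H² = 0.5×0.2347×15.5×7.5² = 102.3 kN/m.
Surcharge rectangle: K_a q H = 0.2347×44×7.5 = 77.46 kN/m.
Total = 102.3 + 77.46 = 179.8 kN/m.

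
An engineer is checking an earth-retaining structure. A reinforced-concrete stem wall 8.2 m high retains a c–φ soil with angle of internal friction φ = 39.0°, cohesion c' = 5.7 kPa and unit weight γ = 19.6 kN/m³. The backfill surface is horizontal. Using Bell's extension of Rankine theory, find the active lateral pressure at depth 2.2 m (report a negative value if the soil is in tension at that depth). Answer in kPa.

4.37 kPa

K_a = (1 − sin φ)/(1 + sin φ) = 0.2275.
σ_a = K_a γ z − 2c√K_a = 0.2275×19.6×2.2 − 2×5.7×0.4770 = 4.373 kPa.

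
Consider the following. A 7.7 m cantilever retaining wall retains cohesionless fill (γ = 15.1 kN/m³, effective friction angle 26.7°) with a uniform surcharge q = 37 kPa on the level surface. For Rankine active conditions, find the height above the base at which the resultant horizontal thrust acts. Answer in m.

K_a = 0.3800.
Triangular part P₁ = ½K_aγH² = 170.1 at H/3 = 2.567 m; rectangular part P₂ = K_a q H = 108.3 at H/2 = 3.850 m.
ȳ = (P₁·2.567 + P₂·3.850)/(P₁+P₂) = 3.066 m.

3.07 m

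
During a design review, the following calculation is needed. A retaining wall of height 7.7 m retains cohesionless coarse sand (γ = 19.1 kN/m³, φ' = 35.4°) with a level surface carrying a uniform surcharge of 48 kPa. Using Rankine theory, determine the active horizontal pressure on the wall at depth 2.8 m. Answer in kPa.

K_a = (1 − sin φ)/(1 + sin φ) = 0.2664.
σ_v = γz + q = 19.1 × 2.8 + 48 = 101.5 kPa.
σ_h = K_a σ_v = 0.2664 × 101.5 = 27.03 kPa.

27.0 kPa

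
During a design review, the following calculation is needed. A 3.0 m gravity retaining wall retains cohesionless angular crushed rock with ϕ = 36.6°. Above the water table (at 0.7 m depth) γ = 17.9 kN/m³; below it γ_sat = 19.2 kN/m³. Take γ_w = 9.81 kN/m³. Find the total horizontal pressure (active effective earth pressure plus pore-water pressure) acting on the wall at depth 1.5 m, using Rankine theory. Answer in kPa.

K_a = (1 − sin φ)/(1 + sin φ) = 0.2530.
γ' = 19.2 − 9.81 = 9.390 kN/m³.
Effective vertical stress at 1.5 m: σ'_v = 17.9×0.7 + 9.390×0.800 = 20.04 kPa.
σ'_h = K_a σ'_v = 0.2530 × 20.04 = 5.070 kPa; u = γ_w × 0.800 = 7.848 kPa.
Total σ_h = 5.070 + 7.848 = 12.92 kPa.

12.9 kPa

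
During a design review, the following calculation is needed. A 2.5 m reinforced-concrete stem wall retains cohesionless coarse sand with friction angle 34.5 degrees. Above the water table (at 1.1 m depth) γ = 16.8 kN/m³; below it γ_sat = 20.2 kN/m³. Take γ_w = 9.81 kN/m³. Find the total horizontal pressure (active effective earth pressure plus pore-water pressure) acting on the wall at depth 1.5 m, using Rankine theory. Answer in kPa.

10.2 kPa

K_a = (1 − sin φ)/(1 + sin φ) = 0.2768.
γ' = 20.2 − 9.81 = 10.39 kN/m³.
Effective vertical stress at 1.5 m: σ'_v = 16.8×1.1 + 10.39×0.400 = 22.64 kPa.
σ'_h = K_a σ'_v = 0.2768 × 22.64 = 6.266 kPa; u = γ_w × 0.400 = 3.924 kPa.
Total σ_h = 6.266 + 3.924 = 10.19 kPa.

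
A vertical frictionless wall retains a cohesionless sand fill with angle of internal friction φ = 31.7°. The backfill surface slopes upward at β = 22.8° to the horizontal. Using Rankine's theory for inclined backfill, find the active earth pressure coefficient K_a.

0.409

K_a = cos β · (cos β − √(cos²β − cos²φ)) / (cos β + √(cos²β − cos²φ)).
cos β = 0.9219, cos φ = 0.8508, √(cos²β − cos²φ) = 0.3549.
K_a = 0.9219 × (0.9219 − 0.3549)/(0.9219 + 0.3549) = 0.4094.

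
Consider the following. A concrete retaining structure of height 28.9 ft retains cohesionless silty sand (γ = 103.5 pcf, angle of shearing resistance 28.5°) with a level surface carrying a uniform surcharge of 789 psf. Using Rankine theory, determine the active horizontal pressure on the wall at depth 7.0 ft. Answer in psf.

536 psf

K_a = (1 − sin φ)/(1 + sin φ) = 0.3540.
σ_v = γz + q = 103.5 × 7.0 + 789 = 1514 psf.
σ_h = K_a σ_v = 0.3540 × 1514 = 535.7 psf.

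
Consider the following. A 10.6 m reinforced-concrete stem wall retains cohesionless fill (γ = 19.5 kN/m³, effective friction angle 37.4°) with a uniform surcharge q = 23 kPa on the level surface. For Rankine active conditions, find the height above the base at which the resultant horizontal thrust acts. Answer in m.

K_a = 0.2443.
Triangular part P₁ = ½K_aγH² = 267.6 at H/3 = 3.533 m; rectangular part P₂ = K_a q H = 59.55 at H/2 = 5.300 m.
ȳ = (P₁·3.533 + P₂·5.300)/(P₁+P₂) = 3.855 m.

3.85 m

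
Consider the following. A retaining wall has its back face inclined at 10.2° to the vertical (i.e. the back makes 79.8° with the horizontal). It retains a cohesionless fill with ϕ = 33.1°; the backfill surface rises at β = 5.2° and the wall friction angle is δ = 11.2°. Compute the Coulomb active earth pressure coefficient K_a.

K_a = sin²(α+φ) / [sin²α · sin(α−δ) · (1 + √{sin(φ+δ)sin(φ−β) / (sin(α−δ)sin(α+β))})²].
With α = 79.8°, φ = 33.1°, δ = 11.2°, β = 5.2°: K_a = 0.3705.

0.371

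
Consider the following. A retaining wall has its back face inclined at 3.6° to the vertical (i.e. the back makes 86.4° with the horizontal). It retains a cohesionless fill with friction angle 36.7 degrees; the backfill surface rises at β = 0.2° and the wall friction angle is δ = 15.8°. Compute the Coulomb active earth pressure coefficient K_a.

K_a = sin²(α+φ) / [sin²α · sin(α−δ) · (1 + √{sin(φ+δ)sin(φ−β) / (sin(α−δ)sin(α+β))})²].
With α = 86.4°, φ = 36.7°, δ = 15.8°, β = 0.2°: K_a = 0.2561.

0.256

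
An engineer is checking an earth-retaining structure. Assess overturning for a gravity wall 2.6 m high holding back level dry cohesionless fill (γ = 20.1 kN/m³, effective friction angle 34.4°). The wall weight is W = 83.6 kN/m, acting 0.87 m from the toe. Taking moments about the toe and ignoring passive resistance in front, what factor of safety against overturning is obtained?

K_a = tan²(45° − 34.4°/2) = 0.2780.
P_a = ½K_aγH² = 0.5×0.2780×20.1×2.6² = 18.89 kN/m, acting at H/3 = 0.8667 m above the base.
Overturning moment M_o = P_a × H/3 = 18.89 × 0.8667 = 16.37.
Resisting moment M_r = W × 0.87 = 83.6 × 0.87 = 72.73.
FS_overturning = M_r/M_o = 72.73/16.37 = 4.444.

4.44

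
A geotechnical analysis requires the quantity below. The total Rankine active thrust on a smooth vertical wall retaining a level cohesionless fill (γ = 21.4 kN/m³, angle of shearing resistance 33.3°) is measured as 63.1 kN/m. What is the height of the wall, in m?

4.50 m

K_a = 0.2911. P_a = ½ K_a γ H² ⇒ H = √(2P_a/(K_a γ)).
H = √(2×63.1/(0.2911×21.4)) = 4.501 m.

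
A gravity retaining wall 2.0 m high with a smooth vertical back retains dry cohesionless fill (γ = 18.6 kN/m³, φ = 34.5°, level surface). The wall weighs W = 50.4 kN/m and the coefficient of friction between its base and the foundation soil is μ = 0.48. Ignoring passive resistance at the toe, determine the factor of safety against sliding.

2.35

K_a = tan²(45° − 34.5°/2) = 0.2768.
P_a = ½K_aγH² = 0.5×0.2768×18.6×2.0² = 10.30 kN/m, acting at H/3 = 0.6667 m above the base.
FS_sliding = μW / P_a = 0.48×50.4 / 10.30 = 2.349.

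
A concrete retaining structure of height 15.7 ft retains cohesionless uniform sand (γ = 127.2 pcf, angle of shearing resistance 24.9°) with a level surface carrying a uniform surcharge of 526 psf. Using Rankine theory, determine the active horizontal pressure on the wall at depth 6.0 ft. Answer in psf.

K_a = (1 − sin φ)/(1 + sin φ) = 0.4074.
σ_v = γz + q = 127.2 × 6.0 + 526 = 1289 psf.
σ_h = K_a σ_v = 0.4074 × 1289 = 525.3 psf.

525 psf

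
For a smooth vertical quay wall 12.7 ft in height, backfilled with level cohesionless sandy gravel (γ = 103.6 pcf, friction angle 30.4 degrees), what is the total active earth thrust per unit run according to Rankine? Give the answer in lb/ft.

2740 lb/ft

K_a = tan²(45° − φ/2) = 0.3280.
P_a = ½ K_a γ H² = 0.5 × 0.3280 × 103.6 × 12.7² = 2740 lb/ft.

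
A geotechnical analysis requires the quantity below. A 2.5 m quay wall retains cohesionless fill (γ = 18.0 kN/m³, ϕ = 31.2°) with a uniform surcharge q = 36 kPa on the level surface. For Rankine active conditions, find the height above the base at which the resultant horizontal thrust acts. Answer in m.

K_a = 0.3175.
Triangular part P₁ = ½K_aγH² = 17.86 at H/3 = 0.8333 m; rectangular part P₂ = K_a q H = 28.57 at H/2 = 1.250 m.
ȳ = (P₁·0.8333 + P₂·1.250)/(P₁+P₂) = 1.090 m.

1.09 m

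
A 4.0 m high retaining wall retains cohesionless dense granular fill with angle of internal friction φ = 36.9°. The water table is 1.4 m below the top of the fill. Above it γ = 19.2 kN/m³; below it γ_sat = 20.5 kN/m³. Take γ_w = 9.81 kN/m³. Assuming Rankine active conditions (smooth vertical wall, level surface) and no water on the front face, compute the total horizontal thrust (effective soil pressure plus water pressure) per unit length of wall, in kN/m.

K_a = tan²(45° − φ/2) = 0.2497.
γ' = 20.5 − 9.81 = 10.69 kN/m³. Depth below WT = 2.6 m.
σ'_h at WT = K_a γ d_w = 6.711 kPa; at base = 6.711 + K_a γ' × 2.6 = 13.65 kPa.
P₁ (0–1.4 m) = ½×6.711×1.4 = 4.698. P₂ (1.4–4.0 m) = ½(6.711+13.65)×2.6 = 26.47.
P_w = ½ γ_w h₂² = 0.5×9.81×2.6² = 33.16. Total = 4.698+26.47+33.16 = 64.33 kN/m.

64.3 kN/m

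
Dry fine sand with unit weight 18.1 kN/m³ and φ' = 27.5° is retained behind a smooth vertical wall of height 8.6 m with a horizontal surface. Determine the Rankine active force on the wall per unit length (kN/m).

246 kN/m

K_a = tan²(45° − φ/2) = 0.3682.
P_a = ½ K_a γ H² = 0.5 × 0.3682 × 18.1 × 8.6² = 246.5 kN/m.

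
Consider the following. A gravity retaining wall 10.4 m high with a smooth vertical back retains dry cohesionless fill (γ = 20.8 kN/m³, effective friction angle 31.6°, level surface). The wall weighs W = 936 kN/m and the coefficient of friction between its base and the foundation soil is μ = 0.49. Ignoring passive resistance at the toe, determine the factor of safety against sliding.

1.31

K_a = tan²(45° − 31.6°/2) = 0.3123.
P_a = ½K_aγH² = 0.5×0.3123×20.8×10.4² = 351.3 kN/m, acting at H/3 = 3.467 m above the base.
FS_sliding = μW / P_a = 0.49×936 / 351.3 = 1.305.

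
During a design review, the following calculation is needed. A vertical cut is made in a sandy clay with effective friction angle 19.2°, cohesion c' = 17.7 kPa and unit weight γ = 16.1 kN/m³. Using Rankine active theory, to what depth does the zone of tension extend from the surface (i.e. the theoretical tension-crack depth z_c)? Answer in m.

3.09 m

K_a = tan²(45° − 19.2°/2) = 0.5050; √K_a = 0.7107.
The active pressure is zero where K_a γ z = 2c√K_a, so z_c = 2c/(γ√K_a) = 2×17.7/(16.1×0.7107) = 3.094 m.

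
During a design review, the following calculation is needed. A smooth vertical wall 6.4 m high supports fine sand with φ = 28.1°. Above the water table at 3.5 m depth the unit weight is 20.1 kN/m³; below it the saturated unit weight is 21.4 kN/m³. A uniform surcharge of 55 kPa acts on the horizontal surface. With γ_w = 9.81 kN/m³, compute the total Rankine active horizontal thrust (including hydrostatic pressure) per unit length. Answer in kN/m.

K_a = tan²(45° − φ/2) = 0.3596.
γ' = 21.4 − 9.81 = 11.59 kN/m³. h₂ = H − d_w = 2.9 m.
σ'_h: at surface K_a·q = 19.78; at WT K_a(q+γd_w) = 45.08; at base K_a(q+γd_w+γ'h₂) = 57.16 kPa.
P₁ = ½(19.78+45.08)×3.5 = 113.5; P₂ = ½(45.08+57.16)×2.9 = 148.2; P_w = ½γ_w h₂² = 41.25.
Total = 113.5+148.2+41.25 = 303.0 kN/m.

303 kN/m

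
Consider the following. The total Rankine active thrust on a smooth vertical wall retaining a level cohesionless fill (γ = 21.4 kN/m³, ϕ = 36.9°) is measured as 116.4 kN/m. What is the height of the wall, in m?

6.60 m

K_a = 0.2497. P_a = ½ K_a γ H² ⇒ H = √(2P_a/(K_a γ)).
H = √(2×116.4/(0.2497×21.4)) = 6.601 m.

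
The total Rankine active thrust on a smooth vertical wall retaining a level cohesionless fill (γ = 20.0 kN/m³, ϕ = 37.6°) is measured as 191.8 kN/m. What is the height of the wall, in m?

K_a = 0.2421. P_a = ½ K_a γ H² ⇒ H = √(2P_a/(K_a γ)).
H = √(2×191.8/(0.2421×20.0)) = 8.900 m.

8.90 m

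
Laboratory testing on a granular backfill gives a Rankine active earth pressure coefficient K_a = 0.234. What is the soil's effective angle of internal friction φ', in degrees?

38.4°

K_a = tan²(45° − φ/2) ⇒ 45° − φ/2 = arctan(√0.234) = 25.81°.
φ = 2(45° − 25.81°) = 38.37°.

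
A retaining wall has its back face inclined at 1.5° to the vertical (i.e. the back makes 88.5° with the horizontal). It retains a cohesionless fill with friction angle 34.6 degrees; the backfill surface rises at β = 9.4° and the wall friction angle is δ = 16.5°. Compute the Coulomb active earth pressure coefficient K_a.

K_a = sin²(α+φ) / [sin²α · sin(α−δ) · (1 + √{sin(φ+δ)sin(φ−β) / (sin(α−δ)sin(α+β))})²].
With α = 88.5°, φ = 34.6°, δ = 16.5°, β = 9.4°: K_a = 0.2909.

0.291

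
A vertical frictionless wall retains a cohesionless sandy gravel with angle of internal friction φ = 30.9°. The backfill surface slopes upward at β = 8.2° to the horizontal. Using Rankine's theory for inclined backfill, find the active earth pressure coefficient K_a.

0.331

K_a = cos β · (cos β − √(cos²β − cos²φ)) / (cos β + √(cos²β − cos²φ)).
cos β = 0.9898, cos φ = 0.8581, √(cos²β − cos²φ) = 0.4933.
K_a = 0.9898 × (0.9898 − 0.4933)/(0.9898 + 0.4933) = 0.3313.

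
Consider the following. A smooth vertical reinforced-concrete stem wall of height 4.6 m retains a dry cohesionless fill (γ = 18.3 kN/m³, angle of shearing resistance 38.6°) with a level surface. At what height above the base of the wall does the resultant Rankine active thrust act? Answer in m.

1.53 m

K_a = 0.2316.
The pressure distribution is triangular, so the resultant acts at H/3 above the base = 4.6/3 = 1.533 m.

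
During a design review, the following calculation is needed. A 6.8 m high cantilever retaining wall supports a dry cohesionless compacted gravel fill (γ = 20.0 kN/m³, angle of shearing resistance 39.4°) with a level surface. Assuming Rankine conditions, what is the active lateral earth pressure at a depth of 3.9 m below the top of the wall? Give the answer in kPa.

17.4 kPa

K_a = (1 − sin φ)/(1 + sin φ) = 0.2234.
σ_h = K_a γ z = 0.2234 × 20.0 × 3.9 = 17.43 kPa.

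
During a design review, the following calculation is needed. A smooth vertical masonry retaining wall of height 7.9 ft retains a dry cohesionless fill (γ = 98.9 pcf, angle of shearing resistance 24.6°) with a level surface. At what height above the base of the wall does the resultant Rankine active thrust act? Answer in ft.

K_a = 0.4121.
The pressure distribution is triangular, so the resultant acts at H/3 above the base = 7.9/3 = 2.633 ft.

2.63 ft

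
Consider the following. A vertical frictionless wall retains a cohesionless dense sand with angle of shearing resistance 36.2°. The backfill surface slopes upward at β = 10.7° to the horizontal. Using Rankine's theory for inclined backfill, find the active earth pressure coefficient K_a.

K_a = cos β · (cos β − √(cos²β − cos²φ)) / (cos β + √(cos²β − cos²φ)).
cos β = 0.9826, cos φ = 0.8070, √(cos²β − cos²φ) = 0.5607.
K_a = 0.9826 × (0.9826 − 0.5607)/(0.9826 + 0.5607) = 0.2687.

0.269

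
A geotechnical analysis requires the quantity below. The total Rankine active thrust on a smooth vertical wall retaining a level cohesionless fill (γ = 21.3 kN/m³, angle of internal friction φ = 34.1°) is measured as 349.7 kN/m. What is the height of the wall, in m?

10.8 m

K_a = 0.2815. P_a = ½ K_a γ H² ⇒ H = √(2P_a/(K_a γ)).
H = √(2×349.7/(0.2815×21.3)) = 10.80 m.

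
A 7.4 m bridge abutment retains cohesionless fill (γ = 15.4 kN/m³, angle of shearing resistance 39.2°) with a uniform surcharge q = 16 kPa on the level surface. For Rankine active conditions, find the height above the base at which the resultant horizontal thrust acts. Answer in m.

2.74 m

K_a = 0.2255.
Triangular part P₁ = ½K_aγH² = 95.07 at H/3 = 2.467 m; rectangular part P₂ = K_a q H = 26.70 at H/2 = 3.700 m.
ȳ = (P₁·2.467 + P₂·3.700)/(P₁+P₂) = 2.737 m.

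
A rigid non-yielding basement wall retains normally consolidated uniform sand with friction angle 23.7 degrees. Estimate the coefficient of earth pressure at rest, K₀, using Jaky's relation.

K₀ = 1 − sin φ' = 1 − sin 23.7° = 0.5981.

0.598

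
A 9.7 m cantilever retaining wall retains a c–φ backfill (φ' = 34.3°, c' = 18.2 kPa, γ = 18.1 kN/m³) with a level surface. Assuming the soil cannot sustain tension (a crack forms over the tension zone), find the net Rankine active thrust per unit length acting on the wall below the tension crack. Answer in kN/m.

87.8 kN/m

K_a = 0.2792; √K_a = 0.5284.
Tension-crack depth z_c = 2c/(γ√K_a) = 2×18.2/(18.1×0.5284) = 3.806 m.
σ_a at base = K_a γ H − 2c√K_a = 0.2792×18.1×9.7 − 2×18.2×0.5284 = 29.78 kPa.
P_a = ½ × 29.78 × (H − z_c) = 0.5×29.78×5.894 = 87.76 kN/m.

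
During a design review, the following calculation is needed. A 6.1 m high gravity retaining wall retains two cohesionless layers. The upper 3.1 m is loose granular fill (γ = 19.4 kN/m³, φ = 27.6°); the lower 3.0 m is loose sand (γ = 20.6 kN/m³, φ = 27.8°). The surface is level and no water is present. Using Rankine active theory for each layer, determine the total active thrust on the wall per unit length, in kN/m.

K_a1 = tan²(45°−27.6°/2) = 0.3668; K_a2 = tan²(45°−27.8°/2) = 0.3639.
Layer 1: σ at base = K_a1 γ₁ h₁ = 22.06 kPa; P₁ = ½×22.06×3.1 = 34.19.
Layer 2: σ_v at top = γ₁h₁ = 60.14; σ_h top = K_a2×60.14 = 21.88; σ_h base = K_a2×(60.14+20.6×3.0) = 44.37.
P₂ = ½(21.88+44.37)×3.0 = 99.39. Total P_a = 34.19+99.39 = 133.6 kN/m.

134 kN/m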